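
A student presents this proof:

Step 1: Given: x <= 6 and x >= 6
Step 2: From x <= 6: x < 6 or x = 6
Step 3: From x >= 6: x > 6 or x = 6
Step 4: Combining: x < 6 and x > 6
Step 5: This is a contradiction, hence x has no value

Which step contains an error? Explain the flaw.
Step 4: Combining: x < 6 and x > 6

Step 4 incorrectly combines the conditions. From x <= 6 and x >= 6, the intersection is x = 6. The error treats the 'or' cases as 'and' requirements. The correct conclusion is that x = 6 is the unique solution, not that no solution exists.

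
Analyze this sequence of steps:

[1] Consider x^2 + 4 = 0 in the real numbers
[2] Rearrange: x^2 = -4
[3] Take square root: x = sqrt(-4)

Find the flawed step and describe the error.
Step 3: Take square root: x = sqrt(-4)

Step 3 takes the square root of -4, which is negative. In the real number system, the square root of a negative number is undefined. The equation x^2 + 4 = 0 has no real solutions. Square roots of negative numbers only exist in the complex numbers.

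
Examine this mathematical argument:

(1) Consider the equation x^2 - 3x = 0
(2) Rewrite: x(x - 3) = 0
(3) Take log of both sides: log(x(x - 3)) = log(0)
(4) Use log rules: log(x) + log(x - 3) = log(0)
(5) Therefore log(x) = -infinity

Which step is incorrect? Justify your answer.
Step 3: Take log of both sides: log(x(x - 3)) = log(0)

Step 3 takes the logarithm of both sides, resulting in log(0) on the right side. The logarithm is only defined for positive numbers; log(0) is undefined (approaches negative infinity). This operation is invalid.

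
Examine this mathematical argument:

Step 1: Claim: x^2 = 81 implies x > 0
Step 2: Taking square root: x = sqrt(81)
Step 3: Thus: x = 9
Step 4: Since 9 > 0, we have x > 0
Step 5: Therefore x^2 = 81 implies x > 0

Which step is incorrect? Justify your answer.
Step 2: Taking square root: x = sqrt(81)

Step 2 takes the square root and assumes the positive root only. The equation x^2 = 81 actually has two solutions: x = 9 and x = -9. The proof silently assumes x > 0 without justification, then uses this assumption to conclude x > 0, which is circular. The counterexample x = -9 shows the claim is false.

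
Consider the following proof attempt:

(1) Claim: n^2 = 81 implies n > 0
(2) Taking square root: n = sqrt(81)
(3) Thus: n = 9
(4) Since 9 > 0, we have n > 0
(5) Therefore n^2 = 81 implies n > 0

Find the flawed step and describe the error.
Step 2: Taking square root: n = sqrt(81)

Step 2 takes the square root and assumes the positive root only. The equation n^2 = 81 actually has two solutions: n = 9 and n = -9. The proof silently assumes n > 0 without justification, then uses this assumption to conclude n > 0, which is circular. The counterexample n = -9 shows the claim is false.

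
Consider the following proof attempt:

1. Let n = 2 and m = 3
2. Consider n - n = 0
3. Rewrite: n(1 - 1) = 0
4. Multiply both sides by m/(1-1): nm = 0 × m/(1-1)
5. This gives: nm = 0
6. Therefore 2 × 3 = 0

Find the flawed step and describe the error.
Step 4: Multiply both sides by m/(1-1): nm = 0 × m/(1-1)

Step 4 multiplies both sides by m/(1-1). However, 1-1 = 0, so this is multiplication by m/0, which is undefined. We cannot multiply by an undefined expression.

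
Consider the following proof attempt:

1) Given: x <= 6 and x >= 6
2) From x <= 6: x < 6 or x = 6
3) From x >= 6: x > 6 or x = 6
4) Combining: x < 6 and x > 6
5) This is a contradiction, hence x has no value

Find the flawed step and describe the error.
Step 4: Combining: x < 6 and x > 6

Step 4 incorrectly combines the conditions. From x <= 6 and x >= 6, the intersection is x = 6. The error treats the 'or' cases as 'and' requirements. The correct conclusion is that x = 6 is the unique solution, not that no solution exists.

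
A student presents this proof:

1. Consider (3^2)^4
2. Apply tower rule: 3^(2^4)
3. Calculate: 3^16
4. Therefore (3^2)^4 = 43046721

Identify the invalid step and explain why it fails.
Step 2: Apply tower rule: 3^(2^4)

Step 2 incorrectly states that (a^b)^c = a^(b^c). The correct rule is (a^b)^c = a^(b×c). The actual value is (3^2)^4 = 3^8 = 6561, not 3^16 = 43046721.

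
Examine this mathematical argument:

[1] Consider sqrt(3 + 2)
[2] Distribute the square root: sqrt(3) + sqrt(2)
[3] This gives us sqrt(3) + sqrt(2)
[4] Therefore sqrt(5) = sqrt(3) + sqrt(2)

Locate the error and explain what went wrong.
Step 2: Distribute the square root: sqrt(3) + sqrt(2)

Step 2 incorrectly 'distributes' the square root over addition. The square root function does not distribute: sqrt(a + b) ≠ sqrt(a) + sqrt(b). In fact, sqrt(3 + 2) = sqrt(5) ≈ 2.2361, while sqrt(3) + sqrt(2) ≈ 3.1463.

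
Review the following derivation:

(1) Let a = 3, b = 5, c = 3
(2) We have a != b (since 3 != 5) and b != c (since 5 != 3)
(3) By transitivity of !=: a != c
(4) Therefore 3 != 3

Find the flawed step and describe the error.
Step 3: By transitivity of !=: a != c

Step 3 incorrectly applies transitivity to the '!=' relation. Transitivity states: if a R b and b R c, then a R c. However, '!=' is not transitive. Counterexample: 3 != 5 and 5 != 3, but 3 = 3 (both equal 3). Transitivity holds for relations like <, <=, =, but not for !=.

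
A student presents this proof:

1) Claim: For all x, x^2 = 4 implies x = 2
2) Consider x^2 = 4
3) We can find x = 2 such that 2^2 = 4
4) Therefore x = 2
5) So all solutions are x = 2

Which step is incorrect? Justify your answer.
Step 4: Therefore x = 2

Step 4 incorrectly concludes that x = 2 is the only solution. The proof shows that x = 2 is A solution (existence), but does not show it is the ONLY solution (uniqueness). In fact, x = -2 is also a solution since (-2)^2 = 4. Finding one solution doesn't prove there are no others.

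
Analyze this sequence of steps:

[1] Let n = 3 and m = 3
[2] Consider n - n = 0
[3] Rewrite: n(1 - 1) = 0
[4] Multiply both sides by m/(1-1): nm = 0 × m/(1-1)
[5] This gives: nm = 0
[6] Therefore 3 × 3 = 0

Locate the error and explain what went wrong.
Step 4: Multiply both sides by m/(1-1): nm = 0 × m/(1-1)

Step 4 multiplies both sides by m/(1-1). However, 1-1 = 0, so this is multiplication by m/0, which is undefined. We cannot multiply by an undefined expression.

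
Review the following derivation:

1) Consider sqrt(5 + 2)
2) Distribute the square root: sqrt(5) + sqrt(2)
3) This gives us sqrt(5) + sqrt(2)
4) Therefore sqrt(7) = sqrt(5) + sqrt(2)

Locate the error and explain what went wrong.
Step 2: Distribute the square root: sqrt(5) + sqrt(2)

Step 2 incorrectly 'distributes' the square root over addition. The square root function does not distribute: sqrt(a + b) ≠ sqrt(a) + sqrt(b). In fact, sqrt(5 + 2) = sqrt(7) ≈ 2.6458, while sqrt(5) + sqrt(2) ≈ 3.6503.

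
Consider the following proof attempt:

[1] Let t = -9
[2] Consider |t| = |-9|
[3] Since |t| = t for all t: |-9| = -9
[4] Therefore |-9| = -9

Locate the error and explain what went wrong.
Step 3: Since |t| = t for all t: |-9| = -9

Step 3 incorrectly states that |t| = t for all t. The correct definition is |t| = t when t >= 0, and |t| = -t when t < 0. Since -9 < 0, we have |-9| = -(-9) = 9, not -9.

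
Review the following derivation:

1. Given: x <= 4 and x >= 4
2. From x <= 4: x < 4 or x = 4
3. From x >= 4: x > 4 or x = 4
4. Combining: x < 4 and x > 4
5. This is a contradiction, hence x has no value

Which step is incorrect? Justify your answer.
Step 4: Combining: x < 4 and x > 4

Step 4 incorrectly combines the conditions. From x <= 4 and x >= 4, the intersection is x = 4. The error treats the 'or' cases as 'and' requirements. The correct conclusion is that x = 4 is the unique solution, not that no solution exists.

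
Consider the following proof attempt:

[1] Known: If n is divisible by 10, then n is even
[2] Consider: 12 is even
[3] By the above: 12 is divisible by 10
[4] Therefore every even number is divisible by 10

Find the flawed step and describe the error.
Step 3: By the above: 12 is divisible by 10

Step 3 commits the fallacy of affirming the consequent. The known fact 'divisible by 10 → even' does NOT imply 'even → divisible by 10'. That would be the converse, which is false. For example, 12 is even but 12 ÷ 10 = 1.20, which is not an integer.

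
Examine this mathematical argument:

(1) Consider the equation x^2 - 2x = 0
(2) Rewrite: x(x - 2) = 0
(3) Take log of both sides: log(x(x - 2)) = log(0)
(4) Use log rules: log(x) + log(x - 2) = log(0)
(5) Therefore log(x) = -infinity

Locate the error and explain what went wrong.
Step 3: Take log of both sides: log(x(x - 2)) = log(0)

Step 3 takes the logarithm of both sides, resulting in log(0) on the right side. The logarithm is only defined for positive numbers; log(0) is undefined (approaches negative infinity). This operation is invalid.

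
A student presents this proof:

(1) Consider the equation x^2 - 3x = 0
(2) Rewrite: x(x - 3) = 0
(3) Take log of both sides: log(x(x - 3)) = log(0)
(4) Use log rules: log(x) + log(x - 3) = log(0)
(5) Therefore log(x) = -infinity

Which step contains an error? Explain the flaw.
Step 3: Take log of both sides: log(x(x - 3)) = log(0)

Step 3 takes the logarithm of both sides, resulting in log(0) on the right side. The logarithm is only defined for positive numbers; log(0) is undefined (approaches negative infinity). This operation is invalid.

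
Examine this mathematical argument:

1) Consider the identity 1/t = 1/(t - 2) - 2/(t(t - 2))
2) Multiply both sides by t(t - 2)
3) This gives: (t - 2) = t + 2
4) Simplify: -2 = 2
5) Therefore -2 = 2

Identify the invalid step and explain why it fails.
Step 3: This gives: (t - 2) = t + 2

Step 3 makes a sign error when clearing denominators. Multiplying -2/(t(t - 2)) by t(t - 2) gives -2, not +2. The correct result is (t - 2) = t - 2, which is trivially true, not (t - 2) = t + 2. (Step 1 is a valid identity: 1/(t - 2) - 2/(t(t - 2)) = (t - 2)/(t(t - 2)) = 1/t.)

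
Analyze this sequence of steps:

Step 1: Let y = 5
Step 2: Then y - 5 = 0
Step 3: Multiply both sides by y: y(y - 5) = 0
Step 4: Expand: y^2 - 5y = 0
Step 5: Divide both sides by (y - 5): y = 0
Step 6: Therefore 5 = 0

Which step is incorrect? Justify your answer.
Step 5: Divide both sides by (y - 5): y = 0

Step 5 divides both sides by (y - 5). However, since y = 5, we have (y - 5) = 0. Division by zero is undefined, making this step invalid.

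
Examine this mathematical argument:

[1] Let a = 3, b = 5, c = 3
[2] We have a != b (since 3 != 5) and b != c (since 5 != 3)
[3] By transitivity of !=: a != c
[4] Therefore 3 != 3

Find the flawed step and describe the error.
Step 3: By transitivity of !=: a != c

Step 3 incorrectly applies transitivity to the '!=' relation. Transitivity states: if a R b and b R c, then a R c. However, '!=' is not transitive. Counterexample: 3 != 5 and 5 != 3, but 3 = 3 (both equal 3). Transitivity holds for relations like <, <=, =, but not for !=.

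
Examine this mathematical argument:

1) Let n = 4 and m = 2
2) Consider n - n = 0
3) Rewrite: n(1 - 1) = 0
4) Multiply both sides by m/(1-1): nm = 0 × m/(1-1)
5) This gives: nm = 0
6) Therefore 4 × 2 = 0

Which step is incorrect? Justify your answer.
Step 4: Multiply both sides by m/(1-1): nm = 0 × m/(1-1)

Step 4 multiplies both sides by m/(1-1). However, 1-1 = 0, so this is multiplication by m/0, which is undefined. We cannot multiply by an undefined expression.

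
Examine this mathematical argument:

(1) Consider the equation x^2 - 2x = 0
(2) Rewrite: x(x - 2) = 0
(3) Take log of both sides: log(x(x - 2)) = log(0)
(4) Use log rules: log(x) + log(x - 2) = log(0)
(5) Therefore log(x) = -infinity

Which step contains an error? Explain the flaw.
Step 3: Take log of both sides: log(x(x - 2)) = log(0)

Step 3 takes the logarithm of both sides, resulting in log(0) on the right side. The logarithm is only defined for positive numbers; log(0) is undefined (approaches negative infinity). This operation is invalid.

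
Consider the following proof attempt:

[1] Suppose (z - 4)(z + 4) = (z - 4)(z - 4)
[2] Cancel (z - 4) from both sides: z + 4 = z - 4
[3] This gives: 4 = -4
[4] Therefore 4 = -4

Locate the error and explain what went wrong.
Step 2: Cancel (z - 4) from both sides: z + 4 = z - 4

Step 2 cancels (z - 4) from both sides. This is only valid if (z - 4) ≠ 0, i.e., z ≠ 4. When z = 4, both sides equal zero regardless of the other factors. The correct approach requires considering z = 4 as a separate case.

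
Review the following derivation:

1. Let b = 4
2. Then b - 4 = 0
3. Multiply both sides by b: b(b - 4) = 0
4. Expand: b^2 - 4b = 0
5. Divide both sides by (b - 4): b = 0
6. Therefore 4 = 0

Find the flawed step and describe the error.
Step 5: Divide both sides by (b - 4): b = 0

Step 5 divides both sides by (b - 4). However, since b = 4, we have (b - 4) = 0. Division by zero is undefined, making this step invalid.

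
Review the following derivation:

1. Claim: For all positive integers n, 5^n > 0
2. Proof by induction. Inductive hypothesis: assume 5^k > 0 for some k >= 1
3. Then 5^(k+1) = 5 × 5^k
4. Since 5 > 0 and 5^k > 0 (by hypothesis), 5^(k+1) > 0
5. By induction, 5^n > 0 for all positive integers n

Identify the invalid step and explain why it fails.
Step 5: By induction, 5^n > 0 for all positive integers n

Step 5 concludes the proof by induction, but no base case was ever established. A valid induction proof requires: (1) a base case proving 5^1 > 0, and (2) an inductive step showing IF 5^k > 0 THEN 5^(k+1) > 0. Steps 2-4 correctly establish the inductive step, but without the base case the conclusion in step 5 does not follow.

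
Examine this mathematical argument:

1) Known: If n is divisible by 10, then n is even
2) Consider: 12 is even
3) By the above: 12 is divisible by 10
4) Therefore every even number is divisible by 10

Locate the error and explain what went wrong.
Step 3: By the above: 12 is divisible by 10

Step 3 commits the fallacy of affirming the consequent. The known fact 'divisible by 10 → even' does NOT imply 'even → divisible by 10'. That would be the converse, which is false. For example, 12 is even but 12 ÷ 10 = 1.20, which is not an integer.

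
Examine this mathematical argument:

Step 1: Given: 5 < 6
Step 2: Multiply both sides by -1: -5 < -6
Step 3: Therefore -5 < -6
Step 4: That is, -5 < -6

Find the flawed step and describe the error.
Step 2: Multiply both sides by -1: -5 < -6

Step 2 multiplies both sides by -1 but fails to reverse the inequality sign. When multiplying (or dividing) an inequality by a negative number, the direction must be reversed. Since 5 < 6, we should get -5 > -6, i.e., -5 > -6.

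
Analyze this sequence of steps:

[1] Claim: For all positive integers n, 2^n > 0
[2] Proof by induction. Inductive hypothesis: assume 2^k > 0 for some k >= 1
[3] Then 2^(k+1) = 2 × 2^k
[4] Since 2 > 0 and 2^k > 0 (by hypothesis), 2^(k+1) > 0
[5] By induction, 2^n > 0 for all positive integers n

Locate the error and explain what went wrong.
Step 5: By induction, 2^n > 0 for all positive integers n

Step 5 concludes the proof by induction, but no base case was ever established. A valid induction proof requires: (1) a base case proving 2^1 > 0, and (2) an inductive step showing IF 2^k > 0 THEN 2^(k+1) > 0. Steps 2-4 correctly establish the inductive step, but without the base case the conclusion in step 5 does not follow.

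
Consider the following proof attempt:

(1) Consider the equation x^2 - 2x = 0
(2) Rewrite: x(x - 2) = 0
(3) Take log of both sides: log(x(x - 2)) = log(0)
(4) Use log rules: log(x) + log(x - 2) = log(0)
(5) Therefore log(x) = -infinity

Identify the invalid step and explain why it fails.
Step 3: Take log of both sides: log(x(x - 2)) = log(0)

Step 3 takes the logarithm of both sides, resulting in log(0) on the right side. The logarithm is only defined for positive numbers; log(0) is undefined (approaches negative infinity). This operation is invalid.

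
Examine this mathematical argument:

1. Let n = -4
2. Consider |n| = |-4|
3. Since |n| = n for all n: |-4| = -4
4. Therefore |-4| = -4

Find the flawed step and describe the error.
Step 3: Since |n| = n for all n: |-4| = -4

Step 3 incorrectly states that |n| = n for all n. The correct definition is |n| = n when n >= 0, and |n| = -n when n < 0. Since -4 < 0, we have |-4| = -(-4) = 4, not -4.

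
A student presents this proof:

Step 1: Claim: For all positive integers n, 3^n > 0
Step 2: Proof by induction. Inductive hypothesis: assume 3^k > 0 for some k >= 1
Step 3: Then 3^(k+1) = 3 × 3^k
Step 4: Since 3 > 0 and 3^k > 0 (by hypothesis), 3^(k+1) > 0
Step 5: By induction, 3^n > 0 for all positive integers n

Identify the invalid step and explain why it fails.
Step 5: By induction, 3^n > 0 for all positive integers n

Step 5 concludes the proof by induction, but no base case was ever established. A valid induction proof requires: (1) a base case proving 3^1 > 0, and (2) an inductive step showing IF 3^k > 0 THEN 3^(k+1) > 0. Steps 2-4 correctly establish the inductive step, but without the base case the conclusion in step 5 does not follow.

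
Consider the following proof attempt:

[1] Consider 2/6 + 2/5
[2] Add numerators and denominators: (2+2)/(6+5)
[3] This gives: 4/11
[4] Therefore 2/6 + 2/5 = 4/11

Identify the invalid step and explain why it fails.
Step 2: Add numerators and denominators: (2+2)/(6+5)

Step 2 incorrectly adds fractions by separately adding numerators and denominators. This is wrong. The correct method requires a common denominator: 2/6 + 2/5 = (2×5 + 2×6)/(6×5) = 22/30 = 11/15. The method used gives 4/11, which is different.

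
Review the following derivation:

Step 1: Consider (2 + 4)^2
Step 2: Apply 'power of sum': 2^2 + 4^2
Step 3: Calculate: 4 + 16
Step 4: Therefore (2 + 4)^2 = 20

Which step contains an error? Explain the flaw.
Step 2: Apply 'power of sum': 2^2 + 4^2

Step 2 incorrectly applies a non-existent rule '(a+b)^n = a^n + b^n'. This is false in general. The correct expansion uses the binomial theorem. The actual value is (2 + 4)^2 = 6^2 = 36, not 20.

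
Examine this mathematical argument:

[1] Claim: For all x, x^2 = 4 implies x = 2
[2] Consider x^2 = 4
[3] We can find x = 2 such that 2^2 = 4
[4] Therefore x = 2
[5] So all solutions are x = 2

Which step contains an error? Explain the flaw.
Step 4: Therefore x = 2

Step 4 incorrectly concludes that x = 2 is the only solution. The proof shows that x = 2 is A solution (existence), but does not show it is the ONLY solution (uniqueness). In fact, x = -2 is also a solution since (-2)^2 = 4. Finding one solution doesn't prove there are no others.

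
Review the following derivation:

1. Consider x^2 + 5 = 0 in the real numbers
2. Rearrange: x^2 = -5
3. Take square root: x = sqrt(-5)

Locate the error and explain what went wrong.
Step 3: Take square root: x = sqrt(-5)

Step 3 takes the square root of -5, which is negative. In the real number system, the square root of a negative number is undefined. The equation x^2 + 5 = 0 has no real solutions. Square roots of negative numbers only exist in the complex numbers.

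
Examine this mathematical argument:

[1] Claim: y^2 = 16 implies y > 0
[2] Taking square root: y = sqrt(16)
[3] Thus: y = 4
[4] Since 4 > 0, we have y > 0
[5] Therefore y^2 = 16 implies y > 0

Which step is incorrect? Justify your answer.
Step 2: Taking square root: y = sqrt(16)

Step 2 takes the square root and assumes the positive root only. The equation y^2 = 16 actually has two solutions: y = 4 and y = -4. The proof silently assumes y > 0 without justification, then uses this assumption to conclude y > 0, which is circular. The counterexample y = -4 shows the claim is false.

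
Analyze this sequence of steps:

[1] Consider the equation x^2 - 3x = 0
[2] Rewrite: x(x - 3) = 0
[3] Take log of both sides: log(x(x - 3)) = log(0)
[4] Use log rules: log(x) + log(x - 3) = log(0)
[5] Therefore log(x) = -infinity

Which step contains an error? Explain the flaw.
Step 3: Take log of both sides: log(x(x - 3)) = log(0)

Step 3 takes the logarithm of both sides, resulting in log(0) on the right side. The logarithm is only defined for positive numbers; log(0) is undefined (approaches negative infinity). This operation is invalid.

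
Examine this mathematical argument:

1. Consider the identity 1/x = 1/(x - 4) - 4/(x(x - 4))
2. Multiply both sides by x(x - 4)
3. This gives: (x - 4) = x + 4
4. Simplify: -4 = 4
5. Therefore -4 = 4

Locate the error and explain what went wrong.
Step 3: This gives: (x - 4) = x + 4

Step 3 makes a sign error when clearing denominators. Multiplying -4/(x(x - 4)) by x(x - 4) gives -4, not +4. The correct result is (x - 4) = x - 4, which is trivially true, not (x - 4) = x + 4. (Step 1 is a valid identity: 1/(x - 4) - 4/(x(x - 4)) = (x - 4)/(x(x - 4)) = 1/x.)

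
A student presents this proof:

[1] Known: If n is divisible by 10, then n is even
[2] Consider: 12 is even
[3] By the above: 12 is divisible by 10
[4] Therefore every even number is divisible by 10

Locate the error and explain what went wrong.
Step 3: By the above: 12 is divisible by 10

Step 3 commits the fallacy of affirming the consequent. The known fact 'divisible by 10 → even' does NOT imply 'even → divisible by 10'. That would be the converse, which is false. For example, 12 is even but 12 ÷ 10 = 1.20, which is not an integer.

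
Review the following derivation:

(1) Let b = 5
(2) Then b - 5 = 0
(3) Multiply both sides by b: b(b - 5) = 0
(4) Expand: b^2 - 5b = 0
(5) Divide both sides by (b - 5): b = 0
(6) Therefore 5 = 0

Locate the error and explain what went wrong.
Step 5: Divide both sides by (b - 5): b = 0

Step 5 divides both sides by (b - 5). However, since b = 5, we have (b - 5) = 0. Division by zero is undefined, making this step invalid.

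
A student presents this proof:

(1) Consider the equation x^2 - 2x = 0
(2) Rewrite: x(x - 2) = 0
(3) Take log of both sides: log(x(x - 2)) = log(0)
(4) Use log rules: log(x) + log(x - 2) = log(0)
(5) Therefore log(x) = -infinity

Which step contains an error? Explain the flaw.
Step 3: Take log of both sides: log(x(x - 2)) = log(0)

Step 3 takes the logarithm of both sides, resulting in log(0) on the right side. The logarithm is only defined for positive numbers; log(0) is undefined (approaches negative infinity). This operation is invalid.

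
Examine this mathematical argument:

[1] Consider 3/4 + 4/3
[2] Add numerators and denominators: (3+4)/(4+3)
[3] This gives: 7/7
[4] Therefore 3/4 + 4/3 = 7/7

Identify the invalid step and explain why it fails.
Step 2: Add numerators and denominators: (3+4)/(4+3)

Step 2 incorrectly adds fractions by separately adding numerators and denominators. This is wrong. The correct method requires a common denominator: 3/4 + 4/3 = (3×3 + 4×4)/(4×3) = 25/12 = 25/12. The method used gives 7/7, which is different.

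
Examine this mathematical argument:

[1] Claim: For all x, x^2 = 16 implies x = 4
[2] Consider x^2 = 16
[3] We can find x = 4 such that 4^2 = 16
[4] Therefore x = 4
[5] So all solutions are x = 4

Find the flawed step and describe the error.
Step 4: Therefore x = 4

Step 4 incorrectly concludes that x = 4 is the only solution. The proof shows that x = 4 is A solution (existence), but does not show it is the ONLY solution (uniqueness). In fact, x = -4 is also a solution since (-4)^2 = 16. Finding one solution doesn't prove there are no others.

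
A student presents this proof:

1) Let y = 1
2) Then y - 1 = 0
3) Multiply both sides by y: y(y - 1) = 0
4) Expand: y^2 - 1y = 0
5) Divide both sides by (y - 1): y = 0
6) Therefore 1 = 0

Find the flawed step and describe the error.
Step 5: Divide both sides by (y - 1): y = 0

Step 5 divides both sides by (y - 1). However, since y = 1, we have (y - 1) = 0. Division by zero is undefined, making this step invalid.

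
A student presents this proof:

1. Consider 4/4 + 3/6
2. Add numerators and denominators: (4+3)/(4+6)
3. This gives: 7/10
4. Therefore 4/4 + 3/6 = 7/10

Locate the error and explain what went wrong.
Step 2: Add numerators and denominators: (4+3)/(4+6)

Step 2 incorrectly adds fractions by separately adding numerators and denominators. This is wrong. The correct method requires a common denominator: 4/4 + 3/6 = (4×6 + 3×4)/(4×6) = 36/24 = 3/2. The method used gives 7/10, which is different.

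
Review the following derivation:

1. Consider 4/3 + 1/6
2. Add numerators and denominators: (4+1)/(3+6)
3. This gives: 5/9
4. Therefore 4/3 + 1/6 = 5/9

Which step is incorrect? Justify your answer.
Step 2: Add numerators and denominators: (4+1)/(3+6)

Step 2 incorrectly adds fractions by separately adding numerators and denominators. This is wrong. The correct method requires a common denominator: 4/3 + 1/6 = (4×6 + 1×3)/(3×6) = 27/18 = 3/2. The method used gives 5/9, which is different.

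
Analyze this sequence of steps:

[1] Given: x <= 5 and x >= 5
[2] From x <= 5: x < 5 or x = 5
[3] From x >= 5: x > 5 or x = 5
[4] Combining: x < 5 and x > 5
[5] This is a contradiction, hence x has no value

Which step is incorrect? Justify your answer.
Step 4: Combining: x < 5 and x > 5

Step 4 incorrectly combines the conditions. From x <= 5 and x >= 5, the intersection is x = 5. The error treats the 'or' cases as 'and' requirements. The correct conclusion is that x = 5 is the unique solution, not that no solution exists.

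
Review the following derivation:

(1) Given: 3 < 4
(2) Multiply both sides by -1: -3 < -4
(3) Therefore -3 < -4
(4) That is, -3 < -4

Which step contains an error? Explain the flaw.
Step 2: Multiply both sides by -1: -3 < -4

Step 2 multiplies both sides by -1 but fails to reverse the inequality sign. When multiplying (or dividing) an inequality by a negative number, the direction must be reversed. Since 3 < 4, we should get -3 > -4, i.e., -3 > -4.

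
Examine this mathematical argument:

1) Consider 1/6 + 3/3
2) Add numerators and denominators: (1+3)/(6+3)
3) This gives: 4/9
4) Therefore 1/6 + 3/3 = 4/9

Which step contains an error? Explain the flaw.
Step 2: Add numerators and denominators: (1+3)/(6+3)

Step 2 incorrectly adds fractions by separately adding numerators and denominators. This is wrong. The correct method requires a common denominator: 1/6 + 3/3 = (1×3 + 3×6)/(6×3) = 21/18 = 7/6. The method used gives 4/9, which is different.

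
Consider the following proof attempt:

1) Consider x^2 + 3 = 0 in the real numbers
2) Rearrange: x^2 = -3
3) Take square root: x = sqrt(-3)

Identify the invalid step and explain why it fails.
Step 3: Take square root: x = sqrt(-3)

Step 3 takes the square root of -3, which is negative. In the real number system, the square root of a negative number is undefined. The equation x^2 + 3 = 0 has no real solutions. Square roots of negative numbers only exist in the complex numbers.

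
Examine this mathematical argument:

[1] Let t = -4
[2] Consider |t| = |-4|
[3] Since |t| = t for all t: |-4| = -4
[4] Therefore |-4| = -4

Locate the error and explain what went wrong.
Step 3: Since |t| = t for all t: |-4| = -4

Step 3 incorrectly states that |t| = t for all t. The correct definition is |t| = t when t >= 0, and |t| = -t when t < 0. Since -4 < 0, we have |-4| = -(-4) = 4, not -4.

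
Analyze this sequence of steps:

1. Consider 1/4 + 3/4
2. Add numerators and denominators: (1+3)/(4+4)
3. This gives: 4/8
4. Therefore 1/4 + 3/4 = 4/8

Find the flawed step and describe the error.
Step 2: Add numerators and denominators: (1+3)/(4+4)

Step 2 incorrectly adds fractions by separately adding numerators and denominators. This is wrong. The correct method requires a common denominator: 1/4 + 3/4 = (1×4 + 3×4)/(4×4) = 16/16 = 1. The method used gives 4/8, which is different.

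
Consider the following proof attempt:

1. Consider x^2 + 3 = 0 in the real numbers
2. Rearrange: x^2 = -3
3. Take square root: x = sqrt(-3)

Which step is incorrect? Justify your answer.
Step 3: Take square root: x = sqrt(-3)

Step 3 takes the square root of -3, which is negative. In the real number system, the square root of a negative number is undefined. The equation x^2 + 3 = 0 has no real solutions. Square roots of negative numbers only exist in the complex numbers.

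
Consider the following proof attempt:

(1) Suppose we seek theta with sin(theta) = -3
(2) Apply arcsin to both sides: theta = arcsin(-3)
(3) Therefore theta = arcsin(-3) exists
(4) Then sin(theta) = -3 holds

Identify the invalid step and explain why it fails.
Step 2: Apply arcsin to both sides: theta = arcsin(-3)

Step 2 applies arcsin to -3. However, arcsin(x) is only defined for x in [-1, 1] because sin(theta) can only produce values in that range. Since |-3| > 1, arcsin(-3) is undefined. There is no angle whose sine equals -3.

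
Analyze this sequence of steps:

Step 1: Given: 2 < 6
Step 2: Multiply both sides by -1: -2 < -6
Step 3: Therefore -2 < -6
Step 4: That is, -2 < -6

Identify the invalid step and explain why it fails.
Step 2: Multiply both sides by -1: -2 < -6

Step 2 multiplies both sides by -1 but fails to reverse the inequality sign. When multiplying (or dividing) an inequality by a negative number, the direction must be reversed. Since 2 < 6, we should get -2 > -6, i.e., -2 > -6.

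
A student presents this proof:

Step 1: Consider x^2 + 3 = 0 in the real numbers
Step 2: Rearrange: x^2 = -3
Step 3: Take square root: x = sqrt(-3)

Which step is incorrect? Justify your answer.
Step 3: Take square root: x = sqrt(-3)

Step 3 takes the square root of -3, which is negative. In the real number system, the square root of a negative number is undefined. The equation x^2 + 3 = 0 has no real solutions. Square roots of negative numbers only exist in the complex numbers.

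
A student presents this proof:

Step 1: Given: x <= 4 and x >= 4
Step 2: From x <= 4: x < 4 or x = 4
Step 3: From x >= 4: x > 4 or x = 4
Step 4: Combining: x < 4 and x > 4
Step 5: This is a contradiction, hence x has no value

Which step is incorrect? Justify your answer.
Step 4: Combining: x < 4 and x > 4

Step 4 incorrectly combines the conditions. From x <= 4 and x >= 4, the intersection is x = 4. The error treats the 'or' cases as 'and' requirements. The correct conclusion is that x = 4 is the unique solution, not that no solution exists.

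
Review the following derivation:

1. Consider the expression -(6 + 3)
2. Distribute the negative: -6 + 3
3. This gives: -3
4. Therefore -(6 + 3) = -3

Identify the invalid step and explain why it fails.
Step 2: Distribute the negative: -6 + 3

Step 2 incorrectly distributes the negative sign. The correct distribution is -(6 + 3) = -6 - 3 = -9. The negative must be applied to both terms, not just the first. The error treats -(6 + 3) as -6 + 3, which equals -3 instead of -9.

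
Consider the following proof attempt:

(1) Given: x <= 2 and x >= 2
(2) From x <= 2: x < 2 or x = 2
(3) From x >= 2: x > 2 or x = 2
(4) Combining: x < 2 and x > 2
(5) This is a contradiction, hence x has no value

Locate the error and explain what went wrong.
Step 4: Combining: x < 2 and x > 2

Step 4 incorrectly combines the conditions. From x <= 2 and x >= 2, the intersection is x = 2. The error treats the 'or' cases as 'and' requirements. The correct conclusion is that x = 2 is the unique solution, not that no solution exists.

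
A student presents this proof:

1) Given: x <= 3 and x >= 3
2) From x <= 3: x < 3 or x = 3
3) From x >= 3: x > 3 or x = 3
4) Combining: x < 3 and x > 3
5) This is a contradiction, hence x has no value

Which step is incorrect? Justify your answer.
Step 4: Combining: x < 3 and x > 3

Step 4 incorrectly combines the conditions. From x <= 3 and x >= 3, the intersection is x = 3. The error treats the 'or' cases as 'and' requirements. The correct conclusion is that x = 3 is the unique solution, not that no solution exists.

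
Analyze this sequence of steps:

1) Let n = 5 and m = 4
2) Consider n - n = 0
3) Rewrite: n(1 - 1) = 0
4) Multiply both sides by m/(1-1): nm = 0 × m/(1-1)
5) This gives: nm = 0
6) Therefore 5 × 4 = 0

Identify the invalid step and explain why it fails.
Step 4: Multiply both sides by m/(1-1): nm = 0 × m/(1-1)

Step 4 multiplies both sides by m/(1-1). However, 1-1 = 0, so this is multiplication by m/0, which is undefined. We cannot multiply by an undefined expression.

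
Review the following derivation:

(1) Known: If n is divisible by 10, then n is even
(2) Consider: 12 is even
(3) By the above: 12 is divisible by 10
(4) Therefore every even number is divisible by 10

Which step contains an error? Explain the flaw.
Step 3: By the above: 12 is divisible by 10

Step 3 commits the fallacy of affirming the consequent. The known fact 'divisible by 10 → even' does NOT imply 'even → divisible by 10'. That would be the converse, which is false. For example, 12 is even but 12 ÷ 10 = 1.20, which is not an integer.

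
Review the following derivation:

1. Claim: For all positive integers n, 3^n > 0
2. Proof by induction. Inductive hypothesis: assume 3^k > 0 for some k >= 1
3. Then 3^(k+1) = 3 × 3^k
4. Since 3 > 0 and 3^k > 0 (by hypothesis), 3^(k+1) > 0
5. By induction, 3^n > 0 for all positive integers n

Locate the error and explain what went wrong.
Step 5: By induction, 3^n > 0 for all positive integers n

Step 5 concludes the proof by induction, but no base case was ever established. A valid induction proof requires: (1) a base case proving 3^1 > 0, and (2) an inductive step showing IF 3^k > 0 THEN 3^(k+1) > 0. Steps 2-4 correctly establish the inductive step, but without the base case the conclusion in step 5 does not follow.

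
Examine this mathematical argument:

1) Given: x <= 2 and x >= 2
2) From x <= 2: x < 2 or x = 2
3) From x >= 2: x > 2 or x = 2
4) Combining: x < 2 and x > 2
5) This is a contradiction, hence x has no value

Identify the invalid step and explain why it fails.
Step 4: Combining: x < 2 and x > 2

Step 4 incorrectly combines the conditions. From x <= 2 and x >= 2, the intersection is x = 2. The error treats the 'or' cases as 'and' requirements. The correct conclusion is that x = 2 is the unique solution, not that no solution exists.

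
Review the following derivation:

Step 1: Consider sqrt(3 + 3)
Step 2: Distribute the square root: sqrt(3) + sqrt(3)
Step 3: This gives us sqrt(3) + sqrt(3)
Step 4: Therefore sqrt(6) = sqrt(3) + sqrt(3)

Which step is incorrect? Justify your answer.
Step 2: Distribute the square root: sqrt(3) + sqrt(3)

Step 2 incorrectly 'distributes' the square root over addition. The square root function does not distribute: sqrt(a + b) ≠ sqrt(a) + sqrt(b). In fact, sqrt(3 + 3) = sqrt(6) ≈ 2.4495, while sqrt(3) + sqrt(3) ≈ 3.4641.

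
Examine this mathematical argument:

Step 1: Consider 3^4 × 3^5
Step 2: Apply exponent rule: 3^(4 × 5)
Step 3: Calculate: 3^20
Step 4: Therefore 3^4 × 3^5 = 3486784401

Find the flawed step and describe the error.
Step 2: Apply exponent rule: 3^(4 × 5)

Step 2 incorrectly states that a^b × a^c = a^(b×c). The correct rule is a^b × a^c = a^(b+c). The actual value is 3^4 × 3^5 = 3^9 = 19683, not 3^20 = 3486784401.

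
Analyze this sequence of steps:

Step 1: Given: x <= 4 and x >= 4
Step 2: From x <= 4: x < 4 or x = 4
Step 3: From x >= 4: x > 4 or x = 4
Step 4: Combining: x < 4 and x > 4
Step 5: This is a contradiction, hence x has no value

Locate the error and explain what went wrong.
Step 4: Combining: x < 4 and x > 4

Step 4 incorrectly combines the conditions. From x <= 4 and x >= 4, the intersection is x = 4. The error treats the 'or' cases as 'and' requirements. The correct conclusion is that x = 4 is the unique solution, not that no solution exists.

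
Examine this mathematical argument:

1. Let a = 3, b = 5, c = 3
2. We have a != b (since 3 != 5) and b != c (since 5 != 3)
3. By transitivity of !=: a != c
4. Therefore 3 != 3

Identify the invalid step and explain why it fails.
Step 3: By transitivity of !=: a != c

Step 3 incorrectly applies transitivity to the '!=' relation. Transitivity states: if a R b and b R c, then a R c. However, '!=' is not transitive. Counterexample: 3 != 5 and 5 != 3, but 3 = 3 (both equal 3). Transitivity holds for relations like <, <=, =, but not for !=.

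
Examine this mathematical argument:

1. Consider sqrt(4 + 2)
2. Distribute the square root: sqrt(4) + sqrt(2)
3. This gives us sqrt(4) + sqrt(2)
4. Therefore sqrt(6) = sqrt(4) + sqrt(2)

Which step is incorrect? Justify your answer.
Step 2: Distribute the square root: sqrt(4) + sqrt(2)

Step 2 incorrectly 'distributes' the square root over addition. The square root function does not distribute: sqrt(a + b) ≠ sqrt(a) + sqrt(b). In fact, sqrt(4 + 2) = sqrt(6) ≈ 2.4495, while sqrt(4) + sqrt(2) ≈ 3.4142.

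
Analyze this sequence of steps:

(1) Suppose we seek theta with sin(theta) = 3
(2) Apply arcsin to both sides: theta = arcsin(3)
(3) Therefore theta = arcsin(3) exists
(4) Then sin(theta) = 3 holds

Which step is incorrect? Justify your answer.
Step 2: Apply arcsin to both sides: theta = arcsin(3)

Step 2 applies arcsin to 3. However, arcsin(x) is only defined for x in [-1, 1] because sin(theta) can only produce values in that range. Since |3| > 1, arcsin(3) is undefined. There is no angle whose sine equals 3.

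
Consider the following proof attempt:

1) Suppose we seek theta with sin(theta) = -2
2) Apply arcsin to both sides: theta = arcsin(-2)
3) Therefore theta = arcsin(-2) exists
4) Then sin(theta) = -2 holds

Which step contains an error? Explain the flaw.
Step 2: Apply arcsin to both sides: theta = arcsin(-2)

Step 2 applies arcsin to -2. However, arcsin(x) is only defined for x in [-1, 1] because sin(theta) can only produce values in that range. Since |-2| > 1, arcsin(-2) is undefined. There is no angle whose sine equals -2.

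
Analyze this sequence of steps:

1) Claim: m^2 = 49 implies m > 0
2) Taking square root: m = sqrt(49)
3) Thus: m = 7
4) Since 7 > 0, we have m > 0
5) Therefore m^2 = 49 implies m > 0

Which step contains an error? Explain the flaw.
Step 2: Taking square root: m = sqrt(49)

Step 2 takes the square root and assumes the positive root only. The equation m^2 = 49 actually has two solutions: m = 7 and m = -7. The proof silently assumes m > 0 without justification, then uses this assumption to conclude m > 0, which is circular. The counterexample m = -7 shows the claim is false.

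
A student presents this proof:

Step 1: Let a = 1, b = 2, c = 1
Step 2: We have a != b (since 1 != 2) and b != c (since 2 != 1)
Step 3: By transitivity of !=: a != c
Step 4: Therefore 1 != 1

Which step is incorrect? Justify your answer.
Step 3: By transitivity of !=: a != c

Step 3 incorrectly applies transitivity to the '!=' relation. Transitivity states: if a R b and b R c, then a R c. However, '!=' is not transitive. Counterexample: 1 != 2 and 2 != 1, but 1 = 1 (both equal 1). Transitivity holds for relations like <, <=, =, but not for !=.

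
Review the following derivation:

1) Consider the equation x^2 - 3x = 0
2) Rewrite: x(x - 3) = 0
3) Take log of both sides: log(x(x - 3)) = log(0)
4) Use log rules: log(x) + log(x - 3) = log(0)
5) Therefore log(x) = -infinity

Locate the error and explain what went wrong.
Step 3: Take log of both sides: log(x(x - 3)) = log(0)

Step 3 takes the logarithm of both sides, resulting in log(0) on the right side. The logarithm is only defined for positive numbers; log(0) is undefined (approaches negative infinity). This operation is invalid.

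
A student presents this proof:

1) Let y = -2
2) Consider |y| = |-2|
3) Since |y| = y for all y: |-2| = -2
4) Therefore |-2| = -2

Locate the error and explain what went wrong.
Step 3: Since |y| = y for all y: |-2| = -2

Step 3 incorrectly states that |y| = y for all y. The correct definition is |y| = y when y >= 0, and |y| = -y when y < 0. Since -2 < 0, we have |-2| = -(-2) = 2, not -2.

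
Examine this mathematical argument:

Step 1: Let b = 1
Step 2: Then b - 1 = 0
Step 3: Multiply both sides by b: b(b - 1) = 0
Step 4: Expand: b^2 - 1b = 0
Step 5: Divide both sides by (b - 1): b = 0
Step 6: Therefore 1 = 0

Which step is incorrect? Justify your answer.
Step 5: Divide both sides by (b - 1): b = 0

Step 5 divides both sides by (b - 1). However, since b = 1, we have (b - 1) = 0. Division by zero is undefined, making this step invalid.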